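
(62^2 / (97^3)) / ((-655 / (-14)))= 53816 / 597800815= 0.00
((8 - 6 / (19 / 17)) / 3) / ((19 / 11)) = 550 / 1083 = 0.51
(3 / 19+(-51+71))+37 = 1086 / 19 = 57.16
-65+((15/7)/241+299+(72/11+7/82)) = 366175193/1521674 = 240.64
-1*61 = -61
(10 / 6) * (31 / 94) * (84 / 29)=2170 / 1363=1.59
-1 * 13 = -13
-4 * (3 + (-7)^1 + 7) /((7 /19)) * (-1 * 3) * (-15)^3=-2308500 /7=-329785.71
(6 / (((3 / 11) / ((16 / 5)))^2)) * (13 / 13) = 826.03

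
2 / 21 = 0.10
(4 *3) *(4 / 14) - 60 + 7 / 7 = -389 / 7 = -55.57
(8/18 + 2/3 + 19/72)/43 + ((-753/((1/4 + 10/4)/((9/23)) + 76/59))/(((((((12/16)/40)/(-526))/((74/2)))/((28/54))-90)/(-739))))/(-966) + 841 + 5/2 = 51437977502978838095/60923696091359704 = 844.30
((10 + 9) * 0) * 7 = 0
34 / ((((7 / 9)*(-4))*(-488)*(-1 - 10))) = -153 / 75152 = -0.00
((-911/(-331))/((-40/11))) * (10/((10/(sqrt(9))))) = -30063/13240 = -2.27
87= 87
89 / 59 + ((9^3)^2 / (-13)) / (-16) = 31373531 / 12272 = 2556.51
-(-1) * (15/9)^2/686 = 25/6174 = 0.00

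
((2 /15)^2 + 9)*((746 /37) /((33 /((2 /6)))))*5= 1513634 /164835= 9.18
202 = 202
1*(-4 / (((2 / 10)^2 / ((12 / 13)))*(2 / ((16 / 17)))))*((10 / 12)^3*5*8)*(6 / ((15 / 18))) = -1600000 / 221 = -7239.82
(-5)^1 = -5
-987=-987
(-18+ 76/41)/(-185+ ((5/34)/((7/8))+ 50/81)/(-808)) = 2577931272/29537328445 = 0.09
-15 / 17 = -0.88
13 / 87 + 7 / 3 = 2.48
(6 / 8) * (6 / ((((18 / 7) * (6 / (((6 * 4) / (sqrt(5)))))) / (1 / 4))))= 7 * sqrt(5) / 20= 0.78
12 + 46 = 58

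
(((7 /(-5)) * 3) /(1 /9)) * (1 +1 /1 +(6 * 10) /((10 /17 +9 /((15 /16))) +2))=-261.68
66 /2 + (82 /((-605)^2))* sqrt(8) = 164* sqrt(2) /366025 + 33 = 33.00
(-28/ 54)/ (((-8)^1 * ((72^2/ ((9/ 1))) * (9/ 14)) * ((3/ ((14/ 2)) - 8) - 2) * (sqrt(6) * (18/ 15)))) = -1715 * sqrt(6)/ 675205632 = -0.00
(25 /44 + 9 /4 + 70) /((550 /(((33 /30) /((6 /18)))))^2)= 7209 /2750000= 0.00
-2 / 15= -0.13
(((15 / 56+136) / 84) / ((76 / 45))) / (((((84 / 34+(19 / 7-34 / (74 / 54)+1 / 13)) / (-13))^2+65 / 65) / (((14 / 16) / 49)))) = 258688670244693 / 49186561672901632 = 0.01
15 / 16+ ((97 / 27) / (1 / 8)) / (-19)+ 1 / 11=-43723 / 90288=-0.48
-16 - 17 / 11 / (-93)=-16351 / 1023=-15.98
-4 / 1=-4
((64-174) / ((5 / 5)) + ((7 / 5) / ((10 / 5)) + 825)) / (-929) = -7157 / 9290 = -0.77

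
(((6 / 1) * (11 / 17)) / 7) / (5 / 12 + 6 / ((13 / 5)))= 10296 / 50575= 0.20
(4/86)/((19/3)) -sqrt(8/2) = -1628/817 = -1.99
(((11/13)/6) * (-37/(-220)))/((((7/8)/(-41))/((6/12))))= -1517/2730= -0.56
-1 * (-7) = 7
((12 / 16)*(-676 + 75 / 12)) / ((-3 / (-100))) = -66975 / 4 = -16743.75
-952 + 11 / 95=-90429 / 95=-951.88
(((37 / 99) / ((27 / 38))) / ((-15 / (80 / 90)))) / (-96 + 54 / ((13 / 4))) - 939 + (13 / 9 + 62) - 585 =-67989273697 / 46550295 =-1460.56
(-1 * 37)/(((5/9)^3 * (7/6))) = -161838/875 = -184.96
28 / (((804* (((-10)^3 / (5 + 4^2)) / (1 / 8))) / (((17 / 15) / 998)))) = -833 / 8023920000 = -0.00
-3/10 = -0.30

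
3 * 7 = 21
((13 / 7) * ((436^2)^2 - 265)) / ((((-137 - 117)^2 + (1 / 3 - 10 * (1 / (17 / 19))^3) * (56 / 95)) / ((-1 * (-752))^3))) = 69931760378328255619630080 / 158067661129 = 442416620065356.14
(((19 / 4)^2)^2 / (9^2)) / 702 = 130321 / 14556672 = 0.01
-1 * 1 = -1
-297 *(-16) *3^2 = 42768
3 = 3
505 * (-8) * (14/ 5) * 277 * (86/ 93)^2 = -2679477.85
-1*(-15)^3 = 3375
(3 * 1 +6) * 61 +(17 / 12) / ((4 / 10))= 13261 / 24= 552.54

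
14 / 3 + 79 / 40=797 / 120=6.64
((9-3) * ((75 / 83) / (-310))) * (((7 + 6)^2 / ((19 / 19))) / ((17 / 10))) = -76050 / 43741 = -1.74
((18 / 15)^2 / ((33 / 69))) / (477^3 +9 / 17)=782 / 28187999125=0.00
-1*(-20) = 20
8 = 8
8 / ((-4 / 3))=-6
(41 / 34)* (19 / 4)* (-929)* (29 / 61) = -20987039 / 8296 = -2529.78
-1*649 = -649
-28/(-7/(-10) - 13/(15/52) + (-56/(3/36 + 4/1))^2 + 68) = -41160/311221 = -0.13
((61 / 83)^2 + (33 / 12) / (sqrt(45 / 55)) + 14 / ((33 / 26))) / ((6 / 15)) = 55 * sqrt(11) / 24 + 13151945 / 454674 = 36.53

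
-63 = -63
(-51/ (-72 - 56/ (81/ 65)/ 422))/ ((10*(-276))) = -290547/ 1133782240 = -0.00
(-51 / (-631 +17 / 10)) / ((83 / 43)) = 0.04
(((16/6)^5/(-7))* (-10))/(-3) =-327680/5103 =-64.21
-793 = -793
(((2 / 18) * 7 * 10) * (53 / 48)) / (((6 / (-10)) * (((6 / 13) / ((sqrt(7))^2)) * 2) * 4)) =-27.14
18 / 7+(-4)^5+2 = -7136 / 7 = -1019.43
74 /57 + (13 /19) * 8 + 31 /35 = 15277 /1995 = 7.66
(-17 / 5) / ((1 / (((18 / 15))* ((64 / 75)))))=-2176 / 625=-3.48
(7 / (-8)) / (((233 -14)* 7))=-1 / 1752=-0.00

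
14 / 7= 2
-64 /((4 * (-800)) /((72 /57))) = 12 /475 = 0.03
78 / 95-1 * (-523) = 49763 / 95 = 523.82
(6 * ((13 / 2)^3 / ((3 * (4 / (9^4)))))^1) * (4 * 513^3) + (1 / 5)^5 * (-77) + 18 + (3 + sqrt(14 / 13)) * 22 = 22 * sqrt(182) / 13 + 6081380982824015317 / 12500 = 486510478625944.06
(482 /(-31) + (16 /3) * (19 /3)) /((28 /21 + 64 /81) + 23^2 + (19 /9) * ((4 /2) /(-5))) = 228870 /6657653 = 0.03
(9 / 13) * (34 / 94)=153 / 611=0.25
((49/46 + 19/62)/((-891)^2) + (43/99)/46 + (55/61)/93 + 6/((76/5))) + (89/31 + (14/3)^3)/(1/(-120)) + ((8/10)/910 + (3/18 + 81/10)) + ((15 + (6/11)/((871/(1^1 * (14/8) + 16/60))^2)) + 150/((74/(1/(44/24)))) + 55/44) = -107540125919835218661714947/8593561491615714814200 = -12514.03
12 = 12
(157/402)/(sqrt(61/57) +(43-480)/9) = -3910713/485986376-1413 * sqrt(3477)/485986376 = -0.01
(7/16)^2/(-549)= -49/140544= -0.00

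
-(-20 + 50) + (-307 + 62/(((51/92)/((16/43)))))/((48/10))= -4488895/52632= -85.29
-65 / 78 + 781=4681 / 6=780.17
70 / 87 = 0.80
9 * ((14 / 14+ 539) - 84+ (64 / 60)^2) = 4114.24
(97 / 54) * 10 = 485 / 27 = 17.96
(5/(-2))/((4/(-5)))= 25/8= 3.12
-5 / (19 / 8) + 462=8738 / 19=459.89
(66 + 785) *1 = 851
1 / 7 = 0.14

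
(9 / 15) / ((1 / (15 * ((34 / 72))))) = 17 / 4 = 4.25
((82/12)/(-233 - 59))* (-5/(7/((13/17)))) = 2665/208488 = 0.01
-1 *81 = -81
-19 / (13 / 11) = -209 / 13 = -16.08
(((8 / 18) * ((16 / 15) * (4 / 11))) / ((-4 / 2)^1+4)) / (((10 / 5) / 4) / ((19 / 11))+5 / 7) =34048 / 396495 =0.09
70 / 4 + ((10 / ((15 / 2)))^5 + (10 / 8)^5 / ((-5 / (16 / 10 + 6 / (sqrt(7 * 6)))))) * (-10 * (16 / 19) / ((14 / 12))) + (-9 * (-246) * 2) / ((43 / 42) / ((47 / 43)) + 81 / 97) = 9375 * sqrt(42) / 14896 + 9112599664327 / 3654707931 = 2497.47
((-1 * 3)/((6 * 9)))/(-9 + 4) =0.01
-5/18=-0.28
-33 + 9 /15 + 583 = 2753 /5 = 550.60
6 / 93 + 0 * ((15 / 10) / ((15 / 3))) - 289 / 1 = -288.94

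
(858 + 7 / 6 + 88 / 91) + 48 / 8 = 472909 / 546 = 866.13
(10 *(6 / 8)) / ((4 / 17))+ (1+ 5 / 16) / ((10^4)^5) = 51000000000000000000021 / 1600000000000000000000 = 31.88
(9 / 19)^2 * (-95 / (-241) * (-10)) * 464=-1879200 / 4579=-410.40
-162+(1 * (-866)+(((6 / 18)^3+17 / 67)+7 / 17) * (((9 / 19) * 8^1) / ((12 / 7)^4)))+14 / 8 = -172645903315 / 168280416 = -1025.94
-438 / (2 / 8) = -1752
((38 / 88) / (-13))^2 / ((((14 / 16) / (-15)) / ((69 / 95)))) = -3933 / 286286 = -0.01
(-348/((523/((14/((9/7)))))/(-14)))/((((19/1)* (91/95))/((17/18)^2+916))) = 8442814660/1652157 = 5110.18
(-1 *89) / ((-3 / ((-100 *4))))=-35600 / 3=-11866.67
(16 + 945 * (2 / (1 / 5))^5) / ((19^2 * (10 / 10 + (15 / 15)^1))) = 47250008 / 361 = 130886.45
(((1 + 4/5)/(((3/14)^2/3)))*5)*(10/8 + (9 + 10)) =11907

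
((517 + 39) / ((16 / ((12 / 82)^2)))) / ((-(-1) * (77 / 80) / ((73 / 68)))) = 1826460 / 2200429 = 0.83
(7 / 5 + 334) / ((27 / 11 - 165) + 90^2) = 6149 / 145520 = 0.04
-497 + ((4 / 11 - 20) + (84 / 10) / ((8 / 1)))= -113429 / 220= -515.59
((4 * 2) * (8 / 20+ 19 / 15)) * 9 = 120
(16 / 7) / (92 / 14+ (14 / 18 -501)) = -36 / 7775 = -0.00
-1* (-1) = 1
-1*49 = -49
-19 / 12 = -1.58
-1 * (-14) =14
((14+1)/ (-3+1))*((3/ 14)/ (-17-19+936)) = -0.00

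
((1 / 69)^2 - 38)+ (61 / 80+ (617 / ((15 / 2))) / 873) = -4116790673 / 110836080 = -37.14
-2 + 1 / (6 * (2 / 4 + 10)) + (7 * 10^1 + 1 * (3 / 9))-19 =49.35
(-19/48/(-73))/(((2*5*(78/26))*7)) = 19/735840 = 0.00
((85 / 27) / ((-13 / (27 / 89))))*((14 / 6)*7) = -4165 / 3471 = -1.20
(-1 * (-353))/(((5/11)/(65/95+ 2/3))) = 298991/285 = 1049.09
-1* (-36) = 36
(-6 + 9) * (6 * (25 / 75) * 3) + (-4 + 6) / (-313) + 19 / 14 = 19.35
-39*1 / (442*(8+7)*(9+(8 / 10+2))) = -1 / 2006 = -0.00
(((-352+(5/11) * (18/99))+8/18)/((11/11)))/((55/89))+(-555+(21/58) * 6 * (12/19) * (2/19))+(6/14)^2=-34517044605656/30724996995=-1123.42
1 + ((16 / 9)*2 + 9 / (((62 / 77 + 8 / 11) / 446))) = 1393270 / 531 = 2623.86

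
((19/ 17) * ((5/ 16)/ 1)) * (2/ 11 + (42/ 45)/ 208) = 60743/ 933504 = 0.07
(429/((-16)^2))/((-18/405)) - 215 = -252.71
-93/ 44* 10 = -21.14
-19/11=-1.73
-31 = -31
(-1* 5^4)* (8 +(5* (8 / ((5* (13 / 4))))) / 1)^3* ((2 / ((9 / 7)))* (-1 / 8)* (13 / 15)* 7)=3851792000 / 4563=844135.88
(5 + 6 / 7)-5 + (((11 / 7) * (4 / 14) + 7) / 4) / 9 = 1877 / 1764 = 1.06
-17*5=-85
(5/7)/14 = 5/98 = 0.05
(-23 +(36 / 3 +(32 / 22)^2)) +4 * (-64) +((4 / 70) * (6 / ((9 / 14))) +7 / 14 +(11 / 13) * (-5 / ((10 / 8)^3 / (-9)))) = -57655699 / 235950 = -244.36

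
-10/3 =-3.33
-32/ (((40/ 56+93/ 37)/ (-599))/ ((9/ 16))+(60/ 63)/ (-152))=2019.50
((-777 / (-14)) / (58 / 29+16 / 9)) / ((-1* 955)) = -999 / 64940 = -0.02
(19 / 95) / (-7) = -1 / 35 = -0.03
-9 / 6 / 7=-3 / 14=-0.21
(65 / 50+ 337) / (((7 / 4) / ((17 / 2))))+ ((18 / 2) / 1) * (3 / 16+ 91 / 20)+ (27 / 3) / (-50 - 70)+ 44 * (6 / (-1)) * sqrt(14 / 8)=944011 / 560 - 132 * sqrt(7)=1336.49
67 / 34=1.97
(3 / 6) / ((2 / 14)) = 7 / 2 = 3.50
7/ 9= 0.78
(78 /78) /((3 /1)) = 1 /3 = 0.33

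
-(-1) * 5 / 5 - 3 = -2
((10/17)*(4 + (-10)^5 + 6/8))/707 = -1999905/24038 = -83.20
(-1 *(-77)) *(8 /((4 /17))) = 2618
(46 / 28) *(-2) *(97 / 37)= -2231 / 259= -8.61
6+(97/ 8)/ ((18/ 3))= 385/ 48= 8.02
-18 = -18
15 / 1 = 15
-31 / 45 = -0.69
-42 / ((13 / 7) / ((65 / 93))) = -490 / 31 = -15.81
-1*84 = -84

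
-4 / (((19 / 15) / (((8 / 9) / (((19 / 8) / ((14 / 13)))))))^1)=-17920 / 14079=-1.27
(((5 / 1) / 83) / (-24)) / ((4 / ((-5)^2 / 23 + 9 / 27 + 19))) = -7045 / 549792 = -0.01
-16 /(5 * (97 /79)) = -1264 /485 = -2.61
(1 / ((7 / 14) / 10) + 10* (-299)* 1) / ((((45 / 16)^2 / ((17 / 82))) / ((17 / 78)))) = -406912 / 23985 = -16.97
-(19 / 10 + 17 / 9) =-341 / 90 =-3.79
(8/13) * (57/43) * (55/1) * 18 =451440/559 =807.58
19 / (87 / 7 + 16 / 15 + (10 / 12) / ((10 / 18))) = 3990 / 3149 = 1.27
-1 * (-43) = 43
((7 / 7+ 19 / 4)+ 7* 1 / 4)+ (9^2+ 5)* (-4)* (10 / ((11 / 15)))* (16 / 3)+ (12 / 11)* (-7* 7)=-551411 / 22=-25064.14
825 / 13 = 63.46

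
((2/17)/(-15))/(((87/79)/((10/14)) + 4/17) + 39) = -79/410727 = -0.00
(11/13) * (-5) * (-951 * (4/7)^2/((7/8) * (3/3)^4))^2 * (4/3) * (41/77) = -378306.62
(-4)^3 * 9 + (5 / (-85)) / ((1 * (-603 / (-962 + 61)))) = -347381 / 603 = -576.09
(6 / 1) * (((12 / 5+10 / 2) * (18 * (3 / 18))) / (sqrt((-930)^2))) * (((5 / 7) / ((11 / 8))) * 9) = 7992 / 11935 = 0.67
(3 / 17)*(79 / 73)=0.19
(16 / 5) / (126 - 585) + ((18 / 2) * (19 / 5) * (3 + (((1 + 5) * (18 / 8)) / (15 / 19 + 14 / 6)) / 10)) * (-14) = -6713428117 / 4085100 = -1643.39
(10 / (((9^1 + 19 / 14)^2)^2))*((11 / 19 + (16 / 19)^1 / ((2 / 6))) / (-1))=-4533088 / 1679792375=-0.00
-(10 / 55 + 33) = -33.18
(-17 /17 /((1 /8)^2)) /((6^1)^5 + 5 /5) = -64 /7777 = -0.01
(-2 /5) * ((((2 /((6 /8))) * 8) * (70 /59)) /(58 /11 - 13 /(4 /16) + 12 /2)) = 44 /177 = 0.25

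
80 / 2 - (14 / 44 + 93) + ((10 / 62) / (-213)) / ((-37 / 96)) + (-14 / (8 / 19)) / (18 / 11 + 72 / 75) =-24167096099 / 365489256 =-66.12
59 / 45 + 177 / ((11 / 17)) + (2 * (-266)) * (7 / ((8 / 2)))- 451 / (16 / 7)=-6759371 / 7920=-853.46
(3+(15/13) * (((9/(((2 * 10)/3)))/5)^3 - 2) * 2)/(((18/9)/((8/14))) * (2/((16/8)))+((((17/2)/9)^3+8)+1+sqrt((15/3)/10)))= -115774327198827/981151739262500+1084645040391 * sqrt(2)/245287934815625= -0.11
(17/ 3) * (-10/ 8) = -85/ 12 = -7.08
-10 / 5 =-2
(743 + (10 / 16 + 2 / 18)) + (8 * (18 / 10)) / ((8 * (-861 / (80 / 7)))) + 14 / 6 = 107913997 / 144648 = 746.05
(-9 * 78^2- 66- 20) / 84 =-27421 / 42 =-652.88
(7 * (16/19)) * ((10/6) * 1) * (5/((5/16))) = 8960/57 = 157.19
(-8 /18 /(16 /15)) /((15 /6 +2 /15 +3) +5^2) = -25 /1838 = -0.01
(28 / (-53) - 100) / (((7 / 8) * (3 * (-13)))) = 14208 / 4823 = 2.95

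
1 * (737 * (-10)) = -7370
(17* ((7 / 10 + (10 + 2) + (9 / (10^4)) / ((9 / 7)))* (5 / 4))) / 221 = 127007 / 104000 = 1.22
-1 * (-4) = 4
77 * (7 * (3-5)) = -1078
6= 6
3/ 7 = 0.43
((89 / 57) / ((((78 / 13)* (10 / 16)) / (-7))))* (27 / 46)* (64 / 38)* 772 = -92343552 / 41515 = -2224.34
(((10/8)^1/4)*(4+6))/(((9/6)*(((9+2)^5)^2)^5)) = 25/140869023455634379807999795188429983926778566784676012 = 0.00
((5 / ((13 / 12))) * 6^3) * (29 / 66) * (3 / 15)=12528 / 143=87.61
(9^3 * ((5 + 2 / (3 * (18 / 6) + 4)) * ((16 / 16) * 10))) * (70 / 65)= 6838020 / 169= 40461.66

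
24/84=2/7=0.29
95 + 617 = 712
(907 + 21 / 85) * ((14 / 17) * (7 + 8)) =11207.17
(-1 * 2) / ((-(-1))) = -2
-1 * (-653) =653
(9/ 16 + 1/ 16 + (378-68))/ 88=2485/ 704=3.53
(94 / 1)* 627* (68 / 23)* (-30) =-120233520 / 23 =-5227544.35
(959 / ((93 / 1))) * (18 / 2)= 2877 / 31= 92.81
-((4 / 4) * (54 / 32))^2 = -729 / 256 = -2.85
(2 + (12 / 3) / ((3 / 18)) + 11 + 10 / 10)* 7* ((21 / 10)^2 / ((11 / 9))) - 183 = 776.78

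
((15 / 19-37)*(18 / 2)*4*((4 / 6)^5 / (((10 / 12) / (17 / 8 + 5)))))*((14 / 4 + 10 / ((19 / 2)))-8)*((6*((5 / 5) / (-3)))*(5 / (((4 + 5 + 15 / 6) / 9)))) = -17304576 / 437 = -39598.57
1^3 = 1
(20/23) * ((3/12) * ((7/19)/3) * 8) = 280/1311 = 0.21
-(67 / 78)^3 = -300763 / 474552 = -0.63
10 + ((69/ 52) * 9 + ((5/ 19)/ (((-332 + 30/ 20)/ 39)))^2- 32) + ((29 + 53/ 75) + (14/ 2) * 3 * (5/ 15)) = 16393471948811/ 615141075900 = 26.65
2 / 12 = 1 / 6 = 0.17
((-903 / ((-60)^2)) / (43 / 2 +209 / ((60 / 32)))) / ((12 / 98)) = -14749 / 957360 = -0.02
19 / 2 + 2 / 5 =99 / 10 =9.90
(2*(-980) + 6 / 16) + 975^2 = 7589323 / 8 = 948665.38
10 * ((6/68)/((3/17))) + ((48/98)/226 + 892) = 4966701/5537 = 897.00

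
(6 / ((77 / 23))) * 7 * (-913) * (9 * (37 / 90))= -211899 / 5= -42379.80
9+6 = 15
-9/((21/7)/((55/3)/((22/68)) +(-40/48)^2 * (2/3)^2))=-4615/27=-170.93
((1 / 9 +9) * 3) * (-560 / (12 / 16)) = -183680 / 9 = -20408.89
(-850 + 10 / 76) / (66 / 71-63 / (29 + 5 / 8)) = 60380885 / 85044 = 710.00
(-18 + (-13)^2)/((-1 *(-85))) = 151/85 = 1.78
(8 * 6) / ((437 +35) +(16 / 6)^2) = 54 / 539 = 0.10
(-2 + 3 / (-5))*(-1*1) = 13 / 5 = 2.60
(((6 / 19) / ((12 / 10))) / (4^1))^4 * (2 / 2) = 625 / 33362176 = 0.00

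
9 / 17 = 0.53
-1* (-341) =341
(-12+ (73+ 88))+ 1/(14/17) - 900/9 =703/14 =50.21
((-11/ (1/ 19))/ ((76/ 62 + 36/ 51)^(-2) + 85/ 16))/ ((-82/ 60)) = 27.40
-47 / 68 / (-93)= 47 / 6324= 0.01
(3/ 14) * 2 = 3/ 7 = 0.43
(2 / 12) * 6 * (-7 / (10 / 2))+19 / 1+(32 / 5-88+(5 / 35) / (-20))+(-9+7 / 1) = -9241 / 140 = -66.01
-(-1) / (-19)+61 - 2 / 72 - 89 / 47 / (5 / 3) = 9609587 / 160740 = 59.78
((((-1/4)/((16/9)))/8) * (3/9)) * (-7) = 21/512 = 0.04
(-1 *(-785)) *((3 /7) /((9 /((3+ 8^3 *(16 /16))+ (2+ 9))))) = 412910 /21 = 19662.38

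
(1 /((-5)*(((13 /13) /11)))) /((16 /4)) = -11 /20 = -0.55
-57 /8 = -7.12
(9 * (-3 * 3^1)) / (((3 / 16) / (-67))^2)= -10342656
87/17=5.12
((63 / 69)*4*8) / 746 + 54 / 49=1.14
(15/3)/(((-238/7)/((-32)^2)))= -2560/17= -150.59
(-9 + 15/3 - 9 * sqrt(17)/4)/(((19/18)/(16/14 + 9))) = -5751 * sqrt(17)/266 - 5112/133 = -127.58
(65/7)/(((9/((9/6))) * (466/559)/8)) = 72670/4893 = 14.85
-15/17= -0.88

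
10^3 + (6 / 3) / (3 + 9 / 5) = 12005 / 12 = 1000.42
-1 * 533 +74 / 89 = -47363 / 89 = -532.17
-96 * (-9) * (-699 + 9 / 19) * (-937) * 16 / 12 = 754006069.89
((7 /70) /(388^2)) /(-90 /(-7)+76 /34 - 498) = -119 /86511615040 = -0.00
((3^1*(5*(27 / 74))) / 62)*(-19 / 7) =-7695 / 32116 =-0.24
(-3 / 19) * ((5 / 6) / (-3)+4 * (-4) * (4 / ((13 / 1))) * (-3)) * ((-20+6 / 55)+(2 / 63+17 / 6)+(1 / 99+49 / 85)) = 37.62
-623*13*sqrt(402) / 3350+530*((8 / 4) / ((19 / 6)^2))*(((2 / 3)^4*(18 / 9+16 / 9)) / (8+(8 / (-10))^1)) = 2883200 / 263169-8099*sqrt(402) / 3350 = -37.52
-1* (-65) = 65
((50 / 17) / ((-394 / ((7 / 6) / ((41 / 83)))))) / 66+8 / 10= 217424831 / 271871820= 0.80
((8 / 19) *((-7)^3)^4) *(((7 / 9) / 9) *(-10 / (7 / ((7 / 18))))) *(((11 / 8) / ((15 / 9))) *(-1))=1065779114477 / 4617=230838014.83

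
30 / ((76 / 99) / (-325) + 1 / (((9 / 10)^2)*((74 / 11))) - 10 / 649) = 9482133375 / 52387664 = 181.00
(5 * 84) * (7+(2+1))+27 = 4227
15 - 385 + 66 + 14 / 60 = -303.77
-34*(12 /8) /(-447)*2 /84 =0.00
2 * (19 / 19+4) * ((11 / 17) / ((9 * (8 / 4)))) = 0.36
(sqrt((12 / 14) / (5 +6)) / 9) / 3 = sqrt(462) / 2079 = 0.01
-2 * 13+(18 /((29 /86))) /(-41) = -32462 /1189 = -27.30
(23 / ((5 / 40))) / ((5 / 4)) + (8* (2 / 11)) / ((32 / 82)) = 150.93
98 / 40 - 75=-1451 / 20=-72.55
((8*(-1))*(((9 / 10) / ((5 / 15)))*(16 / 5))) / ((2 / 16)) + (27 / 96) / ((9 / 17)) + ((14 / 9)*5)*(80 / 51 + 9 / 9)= -195515837 / 367200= -532.45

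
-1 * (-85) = 85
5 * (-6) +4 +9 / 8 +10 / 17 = -3303 / 136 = -24.29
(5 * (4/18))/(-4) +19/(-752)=-2051/6768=-0.30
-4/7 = -0.57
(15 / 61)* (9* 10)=1350 / 61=22.13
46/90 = 23/45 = 0.51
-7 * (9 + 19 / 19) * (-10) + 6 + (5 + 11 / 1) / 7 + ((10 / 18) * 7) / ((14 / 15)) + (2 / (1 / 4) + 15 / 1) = 30889 / 42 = 735.45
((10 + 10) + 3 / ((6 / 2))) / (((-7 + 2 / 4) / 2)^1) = -84 / 13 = -6.46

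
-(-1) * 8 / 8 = 1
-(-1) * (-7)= -7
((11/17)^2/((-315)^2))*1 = 121/28676025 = 0.00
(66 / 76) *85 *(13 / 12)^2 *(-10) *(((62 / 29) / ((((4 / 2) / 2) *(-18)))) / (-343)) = -24492325 / 81644976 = -0.30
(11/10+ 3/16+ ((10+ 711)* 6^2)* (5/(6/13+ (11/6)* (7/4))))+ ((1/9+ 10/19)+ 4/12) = 110791435457/3132720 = 35365.89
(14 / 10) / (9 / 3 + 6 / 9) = 21 / 55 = 0.38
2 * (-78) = -156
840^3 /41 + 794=592736554 /41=14456989.12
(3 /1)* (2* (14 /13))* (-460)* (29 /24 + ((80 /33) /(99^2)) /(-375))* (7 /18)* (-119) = 31447996032061 /189208305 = 166208.33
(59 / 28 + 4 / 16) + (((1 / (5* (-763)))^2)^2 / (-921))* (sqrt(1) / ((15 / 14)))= 1970819806653534371 / 836105372519681250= 2.36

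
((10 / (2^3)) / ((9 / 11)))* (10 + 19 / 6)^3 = 27117145 / 7776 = 3487.29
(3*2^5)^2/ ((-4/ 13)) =-29952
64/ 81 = 0.79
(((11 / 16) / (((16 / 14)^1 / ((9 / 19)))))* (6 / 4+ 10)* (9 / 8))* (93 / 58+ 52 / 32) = 107444799 / 9027584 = 11.90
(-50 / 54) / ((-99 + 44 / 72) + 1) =0.01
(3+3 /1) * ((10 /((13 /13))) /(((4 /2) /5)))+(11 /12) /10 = 18011 /120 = 150.09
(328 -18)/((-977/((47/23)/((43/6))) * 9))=-29140/2898759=-0.01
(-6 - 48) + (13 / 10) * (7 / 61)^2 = -2008703 / 37210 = -53.98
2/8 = 1/4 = 0.25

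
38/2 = 19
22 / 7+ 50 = 372 / 7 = 53.14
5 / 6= 0.83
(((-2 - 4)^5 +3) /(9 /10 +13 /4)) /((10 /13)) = -202098 /83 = -2434.92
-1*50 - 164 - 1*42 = -256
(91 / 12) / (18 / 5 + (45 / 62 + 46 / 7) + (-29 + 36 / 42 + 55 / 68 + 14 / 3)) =-1678495 / 2605201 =-0.64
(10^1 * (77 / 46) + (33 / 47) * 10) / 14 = 25685 / 15134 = 1.70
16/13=1.23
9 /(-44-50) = -9 /94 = -0.10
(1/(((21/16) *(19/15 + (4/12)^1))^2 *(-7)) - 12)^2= 1379676736/9529569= 144.78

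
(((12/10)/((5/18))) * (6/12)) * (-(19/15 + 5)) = -1692/125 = -13.54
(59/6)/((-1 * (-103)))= 59/618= 0.10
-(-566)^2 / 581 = -320356 / 581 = -551.39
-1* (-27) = 27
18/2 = 9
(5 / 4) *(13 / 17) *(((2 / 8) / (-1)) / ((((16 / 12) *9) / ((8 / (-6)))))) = 65 / 2448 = 0.03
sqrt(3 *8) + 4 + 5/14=61/14 + 2 *sqrt(6)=9.26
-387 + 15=-372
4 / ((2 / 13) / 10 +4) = 260 / 261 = 1.00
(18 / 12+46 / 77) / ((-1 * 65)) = -323 / 10010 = -0.03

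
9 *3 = 27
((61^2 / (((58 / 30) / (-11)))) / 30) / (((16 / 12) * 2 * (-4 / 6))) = 368379 / 928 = 396.96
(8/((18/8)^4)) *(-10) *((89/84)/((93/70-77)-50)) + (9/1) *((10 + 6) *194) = 4837160698336/173151351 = 27936.03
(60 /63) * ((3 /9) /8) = 5 /126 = 0.04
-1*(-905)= 905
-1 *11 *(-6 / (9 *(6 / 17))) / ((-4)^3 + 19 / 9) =-187 / 557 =-0.34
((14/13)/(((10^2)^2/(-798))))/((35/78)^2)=-6669/15625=-0.43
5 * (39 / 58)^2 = 7605 / 3364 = 2.26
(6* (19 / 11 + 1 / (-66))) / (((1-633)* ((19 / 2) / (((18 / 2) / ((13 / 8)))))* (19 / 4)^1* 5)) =-8136 / 20391085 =-0.00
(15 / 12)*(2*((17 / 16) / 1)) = 85 / 32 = 2.66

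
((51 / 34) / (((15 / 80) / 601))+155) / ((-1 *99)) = -4963 / 99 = -50.13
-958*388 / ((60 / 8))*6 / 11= -27033.02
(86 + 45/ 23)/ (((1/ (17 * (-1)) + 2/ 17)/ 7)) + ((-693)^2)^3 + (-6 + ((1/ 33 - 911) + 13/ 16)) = 1345120421688605439179/ 12144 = 110764198096887799.67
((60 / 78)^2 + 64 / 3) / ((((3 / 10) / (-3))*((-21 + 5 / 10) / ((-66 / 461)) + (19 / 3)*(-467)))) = 698720 / 8969337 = 0.08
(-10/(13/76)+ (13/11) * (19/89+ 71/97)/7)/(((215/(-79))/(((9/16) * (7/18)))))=1809185399/386067760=4.69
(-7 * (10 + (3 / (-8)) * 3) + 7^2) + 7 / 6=-287 / 24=-11.96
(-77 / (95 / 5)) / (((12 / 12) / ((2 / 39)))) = -154 / 741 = -0.21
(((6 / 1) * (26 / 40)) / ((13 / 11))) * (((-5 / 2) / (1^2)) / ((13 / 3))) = -99 / 52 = -1.90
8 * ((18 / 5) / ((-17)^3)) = -144 / 24565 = -0.01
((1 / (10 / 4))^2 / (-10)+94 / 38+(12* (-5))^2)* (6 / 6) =8555837 / 2375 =3602.46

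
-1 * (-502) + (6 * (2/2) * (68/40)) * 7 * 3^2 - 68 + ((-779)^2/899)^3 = 1117368105439245322/3632863495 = 307572279.27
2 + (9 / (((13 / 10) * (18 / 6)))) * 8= 266 / 13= 20.46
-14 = -14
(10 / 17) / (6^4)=5 / 11016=0.00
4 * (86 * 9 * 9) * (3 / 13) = 83592 / 13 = 6430.15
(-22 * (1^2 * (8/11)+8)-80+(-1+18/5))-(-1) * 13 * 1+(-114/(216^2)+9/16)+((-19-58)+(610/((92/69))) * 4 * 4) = 6987.16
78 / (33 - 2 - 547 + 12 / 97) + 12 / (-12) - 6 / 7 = -117247 / 58380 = -2.01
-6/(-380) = 3/190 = 0.02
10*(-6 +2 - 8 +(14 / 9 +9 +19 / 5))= 212 / 9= 23.56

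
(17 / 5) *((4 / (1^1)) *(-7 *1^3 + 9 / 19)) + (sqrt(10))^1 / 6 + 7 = -7767 / 95 + sqrt(10) / 6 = -81.23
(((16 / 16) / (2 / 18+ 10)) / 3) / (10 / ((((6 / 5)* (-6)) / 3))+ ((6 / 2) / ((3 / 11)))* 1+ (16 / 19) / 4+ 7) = 342 / 145691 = 0.00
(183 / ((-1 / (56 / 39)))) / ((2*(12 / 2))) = -854 / 39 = -21.90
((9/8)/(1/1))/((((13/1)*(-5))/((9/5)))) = -81/2600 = -0.03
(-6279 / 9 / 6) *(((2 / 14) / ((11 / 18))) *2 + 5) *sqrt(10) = -125879 *sqrt(10) / 198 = -2010.43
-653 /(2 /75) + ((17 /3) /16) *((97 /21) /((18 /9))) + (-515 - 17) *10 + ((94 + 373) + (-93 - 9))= -59354431 /2016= -29441.68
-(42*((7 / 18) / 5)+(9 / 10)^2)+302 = 89377 / 300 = 297.92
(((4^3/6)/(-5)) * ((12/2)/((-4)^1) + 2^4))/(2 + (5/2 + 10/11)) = -10208/1785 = -5.72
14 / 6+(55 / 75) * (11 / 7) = 122 / 35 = 3.49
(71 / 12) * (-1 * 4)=-71 / 3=-23.67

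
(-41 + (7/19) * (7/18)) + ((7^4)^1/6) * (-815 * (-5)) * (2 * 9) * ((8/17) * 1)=80307450059/5814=13812770.91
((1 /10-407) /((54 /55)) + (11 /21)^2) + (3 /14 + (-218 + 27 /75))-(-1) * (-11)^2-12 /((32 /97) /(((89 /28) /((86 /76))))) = -13943785409 /22755600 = -612.76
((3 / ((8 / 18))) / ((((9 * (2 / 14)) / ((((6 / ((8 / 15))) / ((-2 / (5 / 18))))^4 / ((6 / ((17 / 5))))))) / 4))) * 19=1347.66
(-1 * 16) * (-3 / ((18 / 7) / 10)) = 560 / 3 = 186.67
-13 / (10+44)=-13 / 54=-0.24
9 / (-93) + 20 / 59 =443 / 1829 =0.24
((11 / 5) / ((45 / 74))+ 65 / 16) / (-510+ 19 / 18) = -27649 / 1832200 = -0.02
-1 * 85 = -85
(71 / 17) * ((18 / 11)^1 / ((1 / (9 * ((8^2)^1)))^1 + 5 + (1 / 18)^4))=536637312 / 392747311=1.37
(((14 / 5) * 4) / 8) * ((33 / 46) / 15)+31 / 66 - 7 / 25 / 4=35419 / 75900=0.47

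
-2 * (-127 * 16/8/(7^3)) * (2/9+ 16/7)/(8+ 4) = 20066/64827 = 0.31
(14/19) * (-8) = -5.89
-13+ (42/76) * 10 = -142/19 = -7.47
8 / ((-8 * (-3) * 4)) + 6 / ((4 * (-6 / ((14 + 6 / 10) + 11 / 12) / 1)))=-911 / 240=-3.80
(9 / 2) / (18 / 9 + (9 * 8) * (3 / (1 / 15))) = 9 / 6484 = 0.00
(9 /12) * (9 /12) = 9 /16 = 0.56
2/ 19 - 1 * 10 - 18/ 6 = -245/ 19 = -12.89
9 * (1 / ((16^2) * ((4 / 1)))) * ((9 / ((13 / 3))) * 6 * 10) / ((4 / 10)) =18225 / 6656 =2.74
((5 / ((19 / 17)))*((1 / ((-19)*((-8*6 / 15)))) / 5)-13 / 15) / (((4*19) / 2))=-0.02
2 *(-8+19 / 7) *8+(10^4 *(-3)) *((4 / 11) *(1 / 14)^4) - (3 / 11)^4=-2983119877 / 35153041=-84.86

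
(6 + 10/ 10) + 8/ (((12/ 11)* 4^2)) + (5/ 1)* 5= 779/ 24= 32.46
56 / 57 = 0.98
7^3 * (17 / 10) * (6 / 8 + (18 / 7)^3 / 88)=549.99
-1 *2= -2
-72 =-72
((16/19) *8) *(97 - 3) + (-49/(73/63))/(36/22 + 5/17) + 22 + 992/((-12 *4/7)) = 38635441/79059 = 488.69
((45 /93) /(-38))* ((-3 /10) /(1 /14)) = 0.05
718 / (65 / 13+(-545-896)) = -1 / 2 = -0.50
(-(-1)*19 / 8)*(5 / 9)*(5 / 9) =475 / 648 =0.73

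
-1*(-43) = 43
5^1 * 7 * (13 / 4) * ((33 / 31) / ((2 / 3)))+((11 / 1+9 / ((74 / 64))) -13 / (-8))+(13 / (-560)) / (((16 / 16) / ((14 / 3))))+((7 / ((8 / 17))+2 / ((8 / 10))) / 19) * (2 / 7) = 3701402147 / 18306120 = 202.19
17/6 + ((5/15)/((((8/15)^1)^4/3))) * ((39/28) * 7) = 6062389/49152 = 123.34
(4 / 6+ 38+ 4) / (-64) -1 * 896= -2690 / 3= -896.67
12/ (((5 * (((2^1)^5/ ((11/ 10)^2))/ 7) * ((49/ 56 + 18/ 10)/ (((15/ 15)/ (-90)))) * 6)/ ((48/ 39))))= -847/ 1564875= -0.00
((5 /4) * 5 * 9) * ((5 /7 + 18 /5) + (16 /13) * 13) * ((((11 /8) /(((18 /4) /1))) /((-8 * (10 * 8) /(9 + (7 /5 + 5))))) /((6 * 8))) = -28677 /163840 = -0.18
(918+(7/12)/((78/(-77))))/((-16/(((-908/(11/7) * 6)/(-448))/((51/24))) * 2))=-194926943/1867008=-104.41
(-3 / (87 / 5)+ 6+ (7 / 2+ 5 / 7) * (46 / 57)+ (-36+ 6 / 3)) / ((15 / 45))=-286630 / 3857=-74.31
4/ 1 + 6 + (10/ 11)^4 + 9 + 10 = 434589/ 14641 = 29.68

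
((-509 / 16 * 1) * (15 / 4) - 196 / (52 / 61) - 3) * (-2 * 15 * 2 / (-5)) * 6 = -2637423 / 104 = -25359.84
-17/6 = -2.83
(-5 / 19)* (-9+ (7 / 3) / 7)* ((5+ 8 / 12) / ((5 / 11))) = 4862 / 171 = 28.43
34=34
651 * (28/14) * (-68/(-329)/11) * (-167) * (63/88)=-16633701/5687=-2924.86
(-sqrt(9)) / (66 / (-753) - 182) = 753 / 45704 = 0.02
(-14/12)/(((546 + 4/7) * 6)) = -0.00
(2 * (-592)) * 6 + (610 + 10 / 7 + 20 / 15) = -136316 / 21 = -6491.24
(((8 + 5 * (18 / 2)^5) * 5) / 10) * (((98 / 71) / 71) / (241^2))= 14467397 / 292786321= 0.05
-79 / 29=-2.72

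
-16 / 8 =-2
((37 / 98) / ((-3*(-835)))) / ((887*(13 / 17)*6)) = 0.00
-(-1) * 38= 38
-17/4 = -4.25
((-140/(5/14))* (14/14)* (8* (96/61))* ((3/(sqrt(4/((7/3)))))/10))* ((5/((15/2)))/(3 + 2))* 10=-100352* sqrt(21)/305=-1507.77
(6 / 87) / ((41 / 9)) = 18 / 1189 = 0.02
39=39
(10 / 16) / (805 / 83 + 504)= 415 / 341096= 0.00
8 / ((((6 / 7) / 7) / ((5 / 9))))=980 / 27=36.30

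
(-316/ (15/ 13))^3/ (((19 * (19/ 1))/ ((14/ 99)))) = -970553187968/ 120619125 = -8046.43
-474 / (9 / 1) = -158 / 3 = -52.67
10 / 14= 5 / 7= 0.71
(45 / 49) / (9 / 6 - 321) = -10 / 3479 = -0.00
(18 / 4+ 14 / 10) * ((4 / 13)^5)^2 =30932992 / 689292459245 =0.00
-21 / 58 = -0.36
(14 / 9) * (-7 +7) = 0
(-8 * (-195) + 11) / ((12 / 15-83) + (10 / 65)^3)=-17257435 / 902927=-19.11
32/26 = 1.23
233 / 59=3.95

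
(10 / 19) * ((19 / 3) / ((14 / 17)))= 85 / 21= 4.05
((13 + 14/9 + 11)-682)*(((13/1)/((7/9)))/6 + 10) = -75538/9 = -8393.11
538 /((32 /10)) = 1345 /8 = 168.12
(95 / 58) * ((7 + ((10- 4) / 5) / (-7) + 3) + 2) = 3933 / 203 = 19.37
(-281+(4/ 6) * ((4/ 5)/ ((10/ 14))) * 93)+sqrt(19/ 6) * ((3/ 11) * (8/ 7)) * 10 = -5289/ 25+40 * sqrt(114)/ 77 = -206.01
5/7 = 0.71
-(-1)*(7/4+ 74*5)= 371.75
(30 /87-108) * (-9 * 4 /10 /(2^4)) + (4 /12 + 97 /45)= 139433 /5220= 26.71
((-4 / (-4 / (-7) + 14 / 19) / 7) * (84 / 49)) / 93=-152 / 18879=-0.01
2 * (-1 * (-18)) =36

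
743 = 743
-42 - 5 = -47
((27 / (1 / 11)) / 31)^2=88209 / 961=91.79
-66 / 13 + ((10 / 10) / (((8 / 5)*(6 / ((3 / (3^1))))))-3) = -4975 / 624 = -7.97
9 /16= 0.56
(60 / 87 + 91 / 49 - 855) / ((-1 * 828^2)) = 0.00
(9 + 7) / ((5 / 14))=224 / 5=44.80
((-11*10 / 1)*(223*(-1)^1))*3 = 73590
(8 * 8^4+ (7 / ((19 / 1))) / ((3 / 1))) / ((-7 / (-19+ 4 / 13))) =151290423 / 1729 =87501.69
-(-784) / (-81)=-784 / 81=-9.68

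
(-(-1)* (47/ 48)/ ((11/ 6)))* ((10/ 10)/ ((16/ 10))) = 235/ 704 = 0.33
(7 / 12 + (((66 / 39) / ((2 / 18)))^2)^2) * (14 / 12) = 62782.54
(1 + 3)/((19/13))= 52/19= 2.74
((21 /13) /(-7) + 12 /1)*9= 1377 /13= 105.92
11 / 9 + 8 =83 / 9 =9.22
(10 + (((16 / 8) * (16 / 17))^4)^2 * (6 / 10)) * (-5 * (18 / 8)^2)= -147716571592809 / 55806059528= -2646.96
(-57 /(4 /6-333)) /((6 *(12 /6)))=57 /3988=0.01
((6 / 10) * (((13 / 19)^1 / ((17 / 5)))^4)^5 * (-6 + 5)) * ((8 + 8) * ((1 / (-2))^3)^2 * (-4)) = 1087472750180099455192623138427734375 / 152774350701206924906711121118906770538805524717201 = 0.00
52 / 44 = 13 / 11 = 1.18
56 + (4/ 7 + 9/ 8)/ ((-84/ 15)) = 87333/ 1568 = 55.70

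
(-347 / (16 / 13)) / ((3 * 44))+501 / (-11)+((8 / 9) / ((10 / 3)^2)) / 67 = -168673301 / 3537600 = -47.68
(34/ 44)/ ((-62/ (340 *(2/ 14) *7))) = -1445/ 341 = -4.24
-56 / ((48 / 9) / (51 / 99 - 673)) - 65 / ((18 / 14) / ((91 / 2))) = 942641 / 198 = 4760.81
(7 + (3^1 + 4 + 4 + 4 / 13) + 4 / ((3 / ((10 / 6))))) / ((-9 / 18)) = -4804 / 117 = -41.06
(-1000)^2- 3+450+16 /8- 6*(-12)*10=1001169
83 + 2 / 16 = 665 / 8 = 83.12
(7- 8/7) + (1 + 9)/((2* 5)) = 48/7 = 6.86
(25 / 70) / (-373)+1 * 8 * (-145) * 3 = -18172565 / 5222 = -3480.00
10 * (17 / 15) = 34 / 3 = 11.33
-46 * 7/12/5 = -161/30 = -5.37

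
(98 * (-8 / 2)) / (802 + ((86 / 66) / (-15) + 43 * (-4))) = -194040 / 311807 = -0.62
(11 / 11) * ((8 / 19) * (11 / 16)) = 11 / 38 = 0.29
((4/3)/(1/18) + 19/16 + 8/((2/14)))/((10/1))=1299/160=8.12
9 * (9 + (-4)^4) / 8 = 2385 / 8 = 298.12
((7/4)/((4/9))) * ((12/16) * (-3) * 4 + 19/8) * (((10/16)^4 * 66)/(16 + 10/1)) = -10.10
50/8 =25/4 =6.25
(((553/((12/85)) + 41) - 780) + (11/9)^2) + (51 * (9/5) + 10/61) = 323293691/98820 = 3271.54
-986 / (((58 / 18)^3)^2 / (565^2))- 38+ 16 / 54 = -155758894810232 / 553801023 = -281254.26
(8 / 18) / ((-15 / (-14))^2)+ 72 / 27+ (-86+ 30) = -107216 / 2025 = -52.95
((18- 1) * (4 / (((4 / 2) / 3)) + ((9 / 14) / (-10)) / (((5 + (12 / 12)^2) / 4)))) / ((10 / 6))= 21267 / 350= 60.76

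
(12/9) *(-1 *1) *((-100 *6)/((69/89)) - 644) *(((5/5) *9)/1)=391344/23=17014.96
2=2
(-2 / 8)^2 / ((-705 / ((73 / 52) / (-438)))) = 0.00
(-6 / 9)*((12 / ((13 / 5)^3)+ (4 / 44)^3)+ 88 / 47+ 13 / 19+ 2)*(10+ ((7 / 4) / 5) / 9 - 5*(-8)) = -61623348189464 / 352527774885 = -174.80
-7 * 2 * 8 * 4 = -448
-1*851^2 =-724201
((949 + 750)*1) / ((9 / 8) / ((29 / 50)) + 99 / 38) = 3744596 / 10017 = 373.82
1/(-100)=-1/100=-0.01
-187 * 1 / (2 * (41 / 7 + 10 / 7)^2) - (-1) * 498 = 496.24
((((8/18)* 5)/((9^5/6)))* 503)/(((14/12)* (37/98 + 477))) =563360/2762489367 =0.00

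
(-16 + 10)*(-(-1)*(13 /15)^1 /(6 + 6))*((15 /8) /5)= -13 /80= -0.16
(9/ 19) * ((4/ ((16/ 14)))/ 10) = 63/ 380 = 0.17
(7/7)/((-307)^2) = 1/94249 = 0.00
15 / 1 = 15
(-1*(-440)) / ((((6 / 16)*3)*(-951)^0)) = 3520 / 9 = 391.11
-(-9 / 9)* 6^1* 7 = 42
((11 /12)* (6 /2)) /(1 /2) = 11 /2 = 5.50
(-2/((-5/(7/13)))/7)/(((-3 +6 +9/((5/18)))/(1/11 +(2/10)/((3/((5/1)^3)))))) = 556/75933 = 0.01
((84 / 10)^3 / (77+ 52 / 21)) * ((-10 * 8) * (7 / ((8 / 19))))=-413855568 / 41725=-9918.65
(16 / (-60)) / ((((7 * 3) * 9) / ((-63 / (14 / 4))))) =8 / 315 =0.03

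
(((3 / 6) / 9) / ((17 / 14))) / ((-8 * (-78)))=7 / 95472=0.00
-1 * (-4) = 4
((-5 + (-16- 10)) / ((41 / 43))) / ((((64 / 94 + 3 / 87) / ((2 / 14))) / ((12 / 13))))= -7267516 / 1212575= -5.99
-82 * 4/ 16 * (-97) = 3977/ 2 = 1988.50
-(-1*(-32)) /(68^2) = -2 /289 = -0.01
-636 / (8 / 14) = -1113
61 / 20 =3.05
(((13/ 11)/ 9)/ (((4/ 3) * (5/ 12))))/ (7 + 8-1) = 13/ 770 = 0.02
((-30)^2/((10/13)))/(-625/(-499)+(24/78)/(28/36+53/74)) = 7551841050/9413711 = 802.22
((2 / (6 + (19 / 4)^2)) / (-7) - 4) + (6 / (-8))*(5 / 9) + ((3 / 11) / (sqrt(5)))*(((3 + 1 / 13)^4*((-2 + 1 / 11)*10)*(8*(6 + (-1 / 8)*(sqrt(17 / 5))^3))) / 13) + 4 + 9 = -15482880000*sqrt(5) / 44926453 + 329113 / 38388 + 1096704000*sqrt(17) / 44926453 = -661.39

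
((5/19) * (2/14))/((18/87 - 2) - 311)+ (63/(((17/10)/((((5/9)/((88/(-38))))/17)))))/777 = -0.00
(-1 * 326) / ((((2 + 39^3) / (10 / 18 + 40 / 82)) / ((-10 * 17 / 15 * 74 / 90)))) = 31578316 / 591015123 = 0.05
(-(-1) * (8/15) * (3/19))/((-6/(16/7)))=-0.03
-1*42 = -42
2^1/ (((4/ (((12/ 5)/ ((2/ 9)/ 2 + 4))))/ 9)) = 486/ 185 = 2.63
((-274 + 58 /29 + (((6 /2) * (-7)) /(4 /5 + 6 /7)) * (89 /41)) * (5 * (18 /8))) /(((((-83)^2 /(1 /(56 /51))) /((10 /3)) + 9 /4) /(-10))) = 13621417875 /918303937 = 14.83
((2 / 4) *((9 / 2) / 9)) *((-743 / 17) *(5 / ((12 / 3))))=-3715 / 272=-13.66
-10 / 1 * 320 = -3200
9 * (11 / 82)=99 / 82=1.21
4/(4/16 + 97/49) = 1.79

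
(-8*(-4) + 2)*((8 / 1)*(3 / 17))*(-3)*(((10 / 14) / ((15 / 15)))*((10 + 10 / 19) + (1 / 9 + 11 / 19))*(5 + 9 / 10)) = -129328 / 19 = -6806.74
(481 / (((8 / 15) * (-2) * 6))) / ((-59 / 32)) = 2405 / 59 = 40.76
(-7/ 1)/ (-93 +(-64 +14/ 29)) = 203/ 4539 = 0.04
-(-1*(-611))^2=-373321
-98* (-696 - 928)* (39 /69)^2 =26896688 /529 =50844.40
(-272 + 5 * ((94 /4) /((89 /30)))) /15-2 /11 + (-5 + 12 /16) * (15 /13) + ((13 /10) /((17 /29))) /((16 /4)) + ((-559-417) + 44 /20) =-25802735561 /25963080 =-993.82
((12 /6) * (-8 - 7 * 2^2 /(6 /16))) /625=-496 /1875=-0.26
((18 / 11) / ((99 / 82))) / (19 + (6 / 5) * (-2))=820 / 10043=0.08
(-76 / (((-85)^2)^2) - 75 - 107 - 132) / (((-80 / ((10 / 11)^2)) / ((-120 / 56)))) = -24586494489 / 3537114350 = -6.95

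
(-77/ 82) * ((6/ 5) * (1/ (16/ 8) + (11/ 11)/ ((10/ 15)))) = -462/ 205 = -2.25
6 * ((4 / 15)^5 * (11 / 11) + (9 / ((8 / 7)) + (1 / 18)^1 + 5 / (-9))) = 44811317 / 1012500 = 44.26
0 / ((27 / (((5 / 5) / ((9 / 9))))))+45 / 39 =1.15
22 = 22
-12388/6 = -6194/3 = -2064.67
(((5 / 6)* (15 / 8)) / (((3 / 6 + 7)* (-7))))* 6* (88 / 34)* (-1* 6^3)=99.83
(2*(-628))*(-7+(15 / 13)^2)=1203248 / 169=7119.81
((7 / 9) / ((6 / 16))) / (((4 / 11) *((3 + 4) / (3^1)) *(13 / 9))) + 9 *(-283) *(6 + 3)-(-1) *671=-289254 / 13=-22250.31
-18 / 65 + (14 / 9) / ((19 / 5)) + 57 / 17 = 658579 / 188955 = 3.49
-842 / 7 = -120.29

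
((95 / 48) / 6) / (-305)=-19 / 17568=-0.00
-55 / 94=-0.59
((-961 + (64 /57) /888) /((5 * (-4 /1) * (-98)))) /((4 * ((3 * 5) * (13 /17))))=-103364063 /9672717600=-0.01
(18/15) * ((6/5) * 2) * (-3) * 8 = -1728/25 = -69.12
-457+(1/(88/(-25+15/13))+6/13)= -261295/572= -456.81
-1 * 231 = -231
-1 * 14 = -14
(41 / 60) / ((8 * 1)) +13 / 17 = 6937 / 8160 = 0.85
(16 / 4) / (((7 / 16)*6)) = 32 / 21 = 1.52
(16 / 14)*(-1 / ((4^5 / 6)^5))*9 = -2187 / 30786325577728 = -0.00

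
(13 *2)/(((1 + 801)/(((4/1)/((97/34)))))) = 1768/38897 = 0.05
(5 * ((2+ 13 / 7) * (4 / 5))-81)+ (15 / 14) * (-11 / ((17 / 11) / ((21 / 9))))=-19841 / 238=-83.37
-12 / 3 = -4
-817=-817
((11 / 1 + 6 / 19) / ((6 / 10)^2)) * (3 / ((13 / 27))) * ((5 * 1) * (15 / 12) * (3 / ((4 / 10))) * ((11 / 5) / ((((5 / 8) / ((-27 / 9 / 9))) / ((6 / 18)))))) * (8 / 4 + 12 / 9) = -2956250 / 247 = -11968.62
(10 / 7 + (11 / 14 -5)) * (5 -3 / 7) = -624 / 49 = -12.73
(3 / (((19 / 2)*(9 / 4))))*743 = 5944 / 57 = 104.28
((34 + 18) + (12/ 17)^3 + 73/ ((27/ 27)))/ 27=615853/ 132651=4.64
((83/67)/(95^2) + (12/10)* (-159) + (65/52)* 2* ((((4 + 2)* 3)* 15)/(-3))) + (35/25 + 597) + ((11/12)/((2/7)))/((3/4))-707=-5661086791/10884150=-520.12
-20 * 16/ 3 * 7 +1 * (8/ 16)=-4477/ 6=-746.17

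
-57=-57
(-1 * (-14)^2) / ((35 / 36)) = -1008 / 5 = -201.60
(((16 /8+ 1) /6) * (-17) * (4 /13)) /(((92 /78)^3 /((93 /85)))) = -1.74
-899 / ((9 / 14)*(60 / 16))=-372.92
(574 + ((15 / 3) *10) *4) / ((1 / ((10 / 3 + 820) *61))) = 38872860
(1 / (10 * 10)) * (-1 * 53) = -53 / 100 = -0.53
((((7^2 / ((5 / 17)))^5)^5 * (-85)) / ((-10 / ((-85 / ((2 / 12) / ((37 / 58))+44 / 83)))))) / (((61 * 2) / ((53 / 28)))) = -209219316361808219247075561081964557319921663086246108323730324048491655510425079 / 424147605895996093750000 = -493270063189064027523763900000000000000000000000000000000.00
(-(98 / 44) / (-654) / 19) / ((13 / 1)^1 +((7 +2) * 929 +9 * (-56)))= 49 / 2151437640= 0.00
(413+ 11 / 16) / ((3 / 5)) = 689.48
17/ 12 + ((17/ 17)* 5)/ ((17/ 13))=1069/ 204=5.24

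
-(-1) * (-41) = -41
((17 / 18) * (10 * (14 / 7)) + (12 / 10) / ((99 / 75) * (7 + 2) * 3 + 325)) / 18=766495 / 730296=1.05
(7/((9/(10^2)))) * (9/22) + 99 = 1439/11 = 130.82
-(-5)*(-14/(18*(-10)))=7/18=0.39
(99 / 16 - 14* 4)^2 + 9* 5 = 2526.29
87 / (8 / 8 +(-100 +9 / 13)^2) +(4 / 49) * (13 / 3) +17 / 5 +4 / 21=968600971 / 245026950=3.95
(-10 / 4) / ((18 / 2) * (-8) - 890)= 5 / 1924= 0.00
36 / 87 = 12 / 29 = 0.41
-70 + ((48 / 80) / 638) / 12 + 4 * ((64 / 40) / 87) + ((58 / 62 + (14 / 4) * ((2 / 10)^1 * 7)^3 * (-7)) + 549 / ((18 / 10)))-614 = -13208308351 / 29667000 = -445.22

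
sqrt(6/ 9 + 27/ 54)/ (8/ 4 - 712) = -sqrt(42)/ 4260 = -0.00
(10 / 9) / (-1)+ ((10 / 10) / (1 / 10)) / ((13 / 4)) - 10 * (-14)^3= 3210710 / 117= 27441.97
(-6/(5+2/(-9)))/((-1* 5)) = 54/215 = 0.25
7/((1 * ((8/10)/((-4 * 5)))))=-175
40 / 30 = 4 / 3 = 1.33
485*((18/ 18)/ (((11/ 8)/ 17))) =65960/ 11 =5996.36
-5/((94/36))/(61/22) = -1980/2867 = -0.69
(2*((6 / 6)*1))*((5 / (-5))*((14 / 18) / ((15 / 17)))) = -238 / 135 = -1.76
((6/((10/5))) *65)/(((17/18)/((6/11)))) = 21060/187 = 112.62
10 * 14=140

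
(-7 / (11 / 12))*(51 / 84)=-51 / 11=-4.64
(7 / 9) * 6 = 14 / 3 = 4.67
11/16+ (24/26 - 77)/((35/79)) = -1245091/7280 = -171.03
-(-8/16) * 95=95/2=47.50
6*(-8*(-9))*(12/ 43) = 120.56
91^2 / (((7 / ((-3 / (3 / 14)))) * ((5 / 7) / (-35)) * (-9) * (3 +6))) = -811538 / 81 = -10018.99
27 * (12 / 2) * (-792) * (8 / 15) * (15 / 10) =-513216 / 5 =-102643.20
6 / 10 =3 / 5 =0.60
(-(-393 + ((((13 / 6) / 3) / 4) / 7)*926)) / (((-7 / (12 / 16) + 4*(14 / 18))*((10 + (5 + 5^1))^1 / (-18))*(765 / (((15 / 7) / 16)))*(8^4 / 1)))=279051 / 122284933120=0.00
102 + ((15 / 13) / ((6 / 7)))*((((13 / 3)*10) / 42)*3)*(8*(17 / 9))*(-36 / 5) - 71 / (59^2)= -3669187 / 10443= -351.35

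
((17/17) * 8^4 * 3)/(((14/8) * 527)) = 49152/3689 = 13.32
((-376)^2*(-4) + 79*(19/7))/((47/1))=-12027.44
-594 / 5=-118.80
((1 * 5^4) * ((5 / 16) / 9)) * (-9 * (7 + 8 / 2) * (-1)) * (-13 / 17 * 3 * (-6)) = 4021875 / 136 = 29572.61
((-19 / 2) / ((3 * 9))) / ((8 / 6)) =-19 / 72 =-0.26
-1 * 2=-2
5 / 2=2.50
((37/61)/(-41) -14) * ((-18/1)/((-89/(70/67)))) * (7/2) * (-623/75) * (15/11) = 117.40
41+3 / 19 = 782 / 19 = 41.16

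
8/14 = 4/7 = 0.57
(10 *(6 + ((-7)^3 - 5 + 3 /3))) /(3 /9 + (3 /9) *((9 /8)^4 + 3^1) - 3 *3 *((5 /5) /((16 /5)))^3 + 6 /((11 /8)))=-230461440 /402547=-572.51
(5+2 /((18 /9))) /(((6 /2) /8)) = 16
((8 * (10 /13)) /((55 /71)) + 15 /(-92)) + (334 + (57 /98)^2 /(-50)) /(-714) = 8246957562661 /1127675749200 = 7.31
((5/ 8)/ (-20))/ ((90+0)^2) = -1/ 259200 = -0.00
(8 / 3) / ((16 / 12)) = 2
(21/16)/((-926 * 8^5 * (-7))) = 3/485490688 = 0.00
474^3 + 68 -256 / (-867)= 92332458820 / 867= 106496492.30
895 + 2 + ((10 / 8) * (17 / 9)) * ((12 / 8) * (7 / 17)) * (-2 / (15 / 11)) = 32215 / 36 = 894.86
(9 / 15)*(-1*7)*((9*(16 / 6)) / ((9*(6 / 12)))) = -112 / 5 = -22.40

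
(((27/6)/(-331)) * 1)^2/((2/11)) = 0.00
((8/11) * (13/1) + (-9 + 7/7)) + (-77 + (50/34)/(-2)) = -28529/374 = -76.28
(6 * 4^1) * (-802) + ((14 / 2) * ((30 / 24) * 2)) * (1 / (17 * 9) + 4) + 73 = -5846095 / 306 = -19104.89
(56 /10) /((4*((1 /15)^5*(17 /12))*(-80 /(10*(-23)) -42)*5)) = -3603.37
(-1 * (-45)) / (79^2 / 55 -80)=1.34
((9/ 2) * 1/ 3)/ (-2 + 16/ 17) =-17/ 12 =-1.42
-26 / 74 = -13 / 37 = -0.35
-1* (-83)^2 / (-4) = 6889 / 4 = 1722.25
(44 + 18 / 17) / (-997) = -766 / 16949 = -0.05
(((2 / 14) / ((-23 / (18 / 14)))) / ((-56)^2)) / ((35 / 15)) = -27 / 24739904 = -0.00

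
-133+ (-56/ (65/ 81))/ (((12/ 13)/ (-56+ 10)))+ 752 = 20483/ 5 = 4096.60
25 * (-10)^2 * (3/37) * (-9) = -67500/37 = -1824.32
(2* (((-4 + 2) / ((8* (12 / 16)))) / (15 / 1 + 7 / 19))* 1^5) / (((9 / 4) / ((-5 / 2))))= 95 / 1971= 0.05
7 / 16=0.44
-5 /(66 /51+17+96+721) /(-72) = 17 /204480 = 0.00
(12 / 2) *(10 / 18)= 10 / 3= 3.33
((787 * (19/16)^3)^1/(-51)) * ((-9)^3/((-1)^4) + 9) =80970495/4352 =18605.35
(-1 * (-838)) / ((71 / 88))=73744 / 71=1038.65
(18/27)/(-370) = -1/555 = -0.00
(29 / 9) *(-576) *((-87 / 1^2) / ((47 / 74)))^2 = -76927198464 / 2209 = -34824444.76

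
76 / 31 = 2.45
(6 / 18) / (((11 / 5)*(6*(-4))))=-0.01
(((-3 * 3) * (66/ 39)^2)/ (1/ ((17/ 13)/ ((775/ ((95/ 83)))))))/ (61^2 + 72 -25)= -117249/ 8875023170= -0.00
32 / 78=16 / 39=0.41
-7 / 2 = -3.50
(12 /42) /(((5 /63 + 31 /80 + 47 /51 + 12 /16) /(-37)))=-905760 /183221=-4.94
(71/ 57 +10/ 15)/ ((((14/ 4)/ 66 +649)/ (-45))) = -43164/ 325565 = -0.13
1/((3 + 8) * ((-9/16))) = -16/99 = -0.16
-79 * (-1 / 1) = 79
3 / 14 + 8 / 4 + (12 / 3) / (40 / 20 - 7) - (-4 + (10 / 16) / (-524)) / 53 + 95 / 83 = 1700270861 / 645421280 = 2.63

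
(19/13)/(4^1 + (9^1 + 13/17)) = 323/3042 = 0.11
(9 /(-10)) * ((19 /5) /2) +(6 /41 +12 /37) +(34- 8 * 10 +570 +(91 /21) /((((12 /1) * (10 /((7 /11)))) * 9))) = 141318267361 /270329400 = 522.76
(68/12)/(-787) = -0.01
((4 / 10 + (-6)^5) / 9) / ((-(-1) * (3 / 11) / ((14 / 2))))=-2993606 / 135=-22174.86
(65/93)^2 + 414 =3584911/8649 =414.49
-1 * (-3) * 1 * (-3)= -9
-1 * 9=-9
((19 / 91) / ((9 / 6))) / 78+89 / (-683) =-934606 / 7271901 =-0.13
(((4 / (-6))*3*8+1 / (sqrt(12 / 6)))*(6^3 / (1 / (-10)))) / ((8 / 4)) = 17280 - 540*sqrt(2) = 16516.32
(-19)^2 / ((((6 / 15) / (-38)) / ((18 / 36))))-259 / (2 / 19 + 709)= -462066377 / 26946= -17147.87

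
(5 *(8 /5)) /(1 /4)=32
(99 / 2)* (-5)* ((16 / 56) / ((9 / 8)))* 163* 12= -860640 / 7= -122948.57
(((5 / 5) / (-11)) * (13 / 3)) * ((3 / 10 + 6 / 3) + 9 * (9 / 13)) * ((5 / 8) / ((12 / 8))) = -1109 / 792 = -1.40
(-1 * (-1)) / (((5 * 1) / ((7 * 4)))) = 28 / 5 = 5.60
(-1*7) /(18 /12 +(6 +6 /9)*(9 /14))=-98 /81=-1.21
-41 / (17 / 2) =-82 / 17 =-4.82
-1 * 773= -773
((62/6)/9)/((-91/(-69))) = 713/819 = 0.87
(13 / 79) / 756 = 13 / 59724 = 0.00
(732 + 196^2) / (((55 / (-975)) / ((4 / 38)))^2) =5954410800 / 43681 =136315.81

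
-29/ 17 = -1.71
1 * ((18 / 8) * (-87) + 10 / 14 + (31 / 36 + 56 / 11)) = -131035 / 693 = -189.08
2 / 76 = 1 / 38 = 0.03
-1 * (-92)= 92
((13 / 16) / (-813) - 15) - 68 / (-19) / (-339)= -419245399 / 27928176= -15.01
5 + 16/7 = 51/7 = 7.29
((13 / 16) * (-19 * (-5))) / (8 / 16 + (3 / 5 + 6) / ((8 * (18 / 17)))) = 18525 / 307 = 60.34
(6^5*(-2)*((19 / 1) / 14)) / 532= -1944 / 49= -39.67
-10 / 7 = -1.43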